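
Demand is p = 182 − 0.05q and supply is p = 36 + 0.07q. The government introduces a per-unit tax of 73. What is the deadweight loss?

Competitive equilibrium: 182 − 0.05q = 36 + 0.07q → q* = 1216.6667, p* = 121.1667.
With the tax, the buyer price exceeds the seller price by 73: (182 − 0.05q) − (36 + 0.07q) = 73 → q' = 608.3333.
Δq = 1216.6667 − 608.3333 = 608.3334; the wedge equals the tax, 73.
DWL = ½ × 608.3334 × 73 = 22204.17.

22204.17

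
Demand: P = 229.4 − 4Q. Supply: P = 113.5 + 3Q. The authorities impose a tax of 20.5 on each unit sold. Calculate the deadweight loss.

Competitive equilibrium: 229.4 − 4Q = 113.5 + 3Q → Q* = 16.5571, P* = 163.1714.
With the tax, the buyer price exceeds the seller price by 20.5: (229.4 − 4Q) − (113.5 + 3Q) = 20.5 → Q' = 13.6286.
ΔQ = 16.5571 − 13.6286 = 2.9285; the wedge equals the tax, 20.5.
Deadweight loss = ½ × 2.9285 × 20.5 = 30.02.

30.02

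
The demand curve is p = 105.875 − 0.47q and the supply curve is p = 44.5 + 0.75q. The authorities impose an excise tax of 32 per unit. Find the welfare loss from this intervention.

419.67

Competitive equilibrium: 105.875 − 0.47q = 44.5 + 0.75q → q* = 50.3074, p* = 82.2305.
With the tax, the buyer price exceeds the seller price by 32: (105.875 − 0.47q) − (44.5 + 0.75q) = 32 → q' = 24.0779.
Δq = 50.3074 − 24.0779 = 26.2295; the wedge equals the tax, 32.
DWL = ½ × 26.2295 × 32 = 419.67.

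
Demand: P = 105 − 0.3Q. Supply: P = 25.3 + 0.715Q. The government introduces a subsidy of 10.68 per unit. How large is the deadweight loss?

56.19

Competitive equilibrium: 105 − 0.3Q = 25.3 + 0.715Q → Q* = 78.5222, P* = 81.4433.
The subsidy lowers effective supply by 10.68: P = 14.62 + 0.715Q.
New quantity: 105 − 0.3Q = 14.62 + 0.715Q → Q' = 89.0443.
Overproduction ΔQ = 89.0443 − 78.5222 = 10.5221; wedge = subsidy = 10.68.
DWL = ½ × 10.5221 × 10.68 = 56.19.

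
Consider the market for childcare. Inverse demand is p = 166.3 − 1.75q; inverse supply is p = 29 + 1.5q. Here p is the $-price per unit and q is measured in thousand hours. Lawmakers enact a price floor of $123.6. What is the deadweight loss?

Competitive equilibrium: 166.3 − 1.75q = 29 + 1.5q → q* = 42.2462, p* = 92.3692.
At the floor p = 123.6, quantity demanded = (166.3 − 123.6)/1.75 = 24.4.
Sellers' marginal cost at q' = 24.4: 29 + 1.5·24.4 = 65.6.
Δq = 42.2462 − 24.4 = 17.8462; wedge = 123.6 − 65.6 = 58.
Deadweight loss = ½ × 17.8462 × 58 = $517.54 thousand.

$517.54 thousand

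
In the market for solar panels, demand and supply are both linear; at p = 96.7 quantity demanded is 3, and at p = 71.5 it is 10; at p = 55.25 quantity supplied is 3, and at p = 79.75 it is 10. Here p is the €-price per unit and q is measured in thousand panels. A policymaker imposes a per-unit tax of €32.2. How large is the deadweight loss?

€73.02 thousand

Demand slope = (71.5 − 96.7)/(10 − 3) = −3.6, so p = 107.5 − 3.6q.
Supply slope = (79.75 − 55.25)/(10 − 3) = 3.5, so p = 44.75 + 3.5q.
Competitive equilibrium: 107.5 − 3.6q = 44.75 + 3.5q → q* = 8.838, p* = 75.6831.
With the tax, the buyer price exceeds the seller price by 32.2: (107.5 − 3.6q) − (44.75 + 3.5q) = 32.2 → q' = 4.3028.
Δq = 8.838 − 4.3028 = 4.5352; the wedge equals the tax, 32.2.
DWL = ½ × 4.5352 × 32.2 = €73.02 thousand.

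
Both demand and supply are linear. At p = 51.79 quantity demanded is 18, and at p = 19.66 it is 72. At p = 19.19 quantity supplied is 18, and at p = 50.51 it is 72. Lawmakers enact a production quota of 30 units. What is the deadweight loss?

Demand slope = (19.66 − 51.79)/(72 − 18) = −0.595, so p = 62.5 − 0.595q.
Supply slope = (50.51 − 19.19)/(72 − 18) = 0.58, so p = 8.75 + 0.58q.
Competitive equilibrium: 62.5 − 0.595q = 8.75 + 0.58q → q* = 45.7447, p* = 35.2819.
At q = 30: demand price = 62.5 − 0.595·30 = 44.65; supply price = 8.75 + 0.58·30 = 26.15.
Δq = 45.7447 − 30 = 15.7447; wedge = 44.65 − 26.15 = 18.5.
DWL = ½ × 15.7447 × 18.5 = 145.64.

145.64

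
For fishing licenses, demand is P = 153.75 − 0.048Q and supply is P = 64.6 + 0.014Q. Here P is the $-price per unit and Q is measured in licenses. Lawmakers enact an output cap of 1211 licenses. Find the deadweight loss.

$1596.04

Competitive equilibrium: 153.75 − 0.048Q = 64.6 + 0.014Q → Q* = 1437.9032, P* = 84.7306.
At Q = 1211: demand price = 153.75 − 0.048·1211 = 95.622; supply price = 64.6 + 0.014·1211 = 81.554.
ΔQ = 1437.9032 − 1211 = 226.9032; wedge = 95.622 − 81.554 = 14.068.
The triangle = ½ × 226.9032 × 14.068 = $1596.04.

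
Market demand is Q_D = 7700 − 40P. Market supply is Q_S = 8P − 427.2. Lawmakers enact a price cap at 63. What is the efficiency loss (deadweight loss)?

54255.52

In inverse form: demand P = 192.5 − 0.025Q, supply P = 53.4 + 0.125Q.
Competitive equilibrium: 192.5 − 0.025Q = 53.4 + 0.125Q → Q* = 927.3333, P* = 169.3167.
At the ceiling P = 63, quantity supplied = (63 − 53.4)/0.125 = 76.8.
Willingness to pay at Q' = 76.8: 192.5 − 0.025·76.8 = 190.58.
ΔQ = 927.3333 − 76.8 = 850.5333; wedge = 190.58 − 63 = 127.58.
The triangle = ½ × 850.5333 × 127.58 = 54255.52.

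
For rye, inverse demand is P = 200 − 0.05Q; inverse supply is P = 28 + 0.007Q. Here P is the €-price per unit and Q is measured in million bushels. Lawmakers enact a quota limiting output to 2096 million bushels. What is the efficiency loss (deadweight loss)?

Competitive equilibrium: 200 − 0.05Q = 28 + 0.007Q → Q* = 3017.5439, P* = 49.1228.
At Q = 2096: demand price = 200 − 0.05·2096 = 95.2; supply price = 28 + 0.007·2096 = 42.672.
ΔQ = 3017.5439 − 2096 = 921.5439; wedge = 95.2 − 42.672 = 52.528.
Welfare loss = ½ × 921.5439 × 52.528 = €24203.43 million.

€24203.43 million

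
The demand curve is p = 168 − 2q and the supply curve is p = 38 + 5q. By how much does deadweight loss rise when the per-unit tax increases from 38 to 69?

Competitive equilibrium: 168 − 2q = 38 + 5q → q* = 18.5714, p* = 130.8571.
For a per-unit tax t: Δq = t/7, so DWL = ½·t·(t/7) = t²/14.
At t = 38: DWL = 103.143. At t = 69: DWL = 340.071.
Increase = 340.071 − 103.143 = 236.93.

236.93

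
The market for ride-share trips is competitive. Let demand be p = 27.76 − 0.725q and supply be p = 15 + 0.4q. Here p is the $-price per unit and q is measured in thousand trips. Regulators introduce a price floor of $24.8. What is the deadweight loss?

$29.64 thousand

Competitive equilibrium: 27.76 − 0.725q = 15 + 0.4q → q* = 11.3422, p* = 19.5369.
At the floor p = 24.8, quantity demanded = (27.76 − 24.8)/0.725 = 4.0828.
Sellers' marginal cost at q' = 4.0828: 15 + 0.4·4.0828 = 16.6331.
Δq = 11.3422 − 4.0828 = 7.2594; wedge = 24.8 − 16.6331 = 8.1669.
DWL = ½ × 7.2594 × 8.1669 = $29.64 thousand.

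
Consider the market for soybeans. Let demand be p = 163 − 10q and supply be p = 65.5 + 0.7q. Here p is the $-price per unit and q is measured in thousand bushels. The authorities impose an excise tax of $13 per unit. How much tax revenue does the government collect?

$102.66 thousand

Competitive equilibrium: 163 − 10q = 65.5 + 0.7q → q* = 9.1121, p* = 71.8785.
With the tax, the buyer price exceeds the seller price by 13: (163 − 10q) − (65.5 + 0.7q) = 13 → q' = 7.8972.
Tax revenue = 13 × 7.8972 = $102.66 thousand.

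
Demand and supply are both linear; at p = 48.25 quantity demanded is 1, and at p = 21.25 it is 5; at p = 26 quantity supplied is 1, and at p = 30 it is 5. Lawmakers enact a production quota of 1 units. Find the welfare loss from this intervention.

31.94

Demand slope = (21.25 − 48.25)/(5 − 1) = −6.75, so p = 55 − 6.75q.
Supply slope = (30 − 26)/(5 − 1) = 1, so p = 25 + q.
Competitive equilibrium: 55 − 6.75q = 25 + q → q* = 3.871, p* = 28.871.
At q = 1: demand price = 55 − 6.75·1 = 48.25; supply price = 25 + 1·1 = 26.
Δq = 3.871 − 1 = 2.871; wedge = 48.25 − 26 = 22.25.
Deadweight loss = ½ × 2.871 × 22.25 = 31.94.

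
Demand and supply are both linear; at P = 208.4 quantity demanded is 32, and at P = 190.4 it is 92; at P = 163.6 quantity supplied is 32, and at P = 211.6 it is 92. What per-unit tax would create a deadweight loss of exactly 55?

11

Demand slope = (190.4 − 208.4)/(92 − 32) = −0.3, so P = 218 − 0.3Q.
Supply slope = (211.6 − 163.6)/(92 − 32) = 0.8, so P = 138 + 0.8Q.
Competitive equilibrium: 218 − 0.3Q = 138 + 0.8Q → Q* = 72.7273, P* = 196.1818.
A tax t gives ΔQ = t/1.1 and wedge t, so DWL = t²/2.2.
t²/2.2 = 55 → t² = 121 → t = 11.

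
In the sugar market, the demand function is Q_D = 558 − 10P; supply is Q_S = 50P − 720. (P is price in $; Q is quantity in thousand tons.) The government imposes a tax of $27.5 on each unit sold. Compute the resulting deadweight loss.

$3151.04 thousand

In inverse form: demand P = 55.8 − 0.1Q, supply P = 14.4 + 0.02Q.
Competitive equilibrium: 55.8 − 0.1Q = 14.4 + 0.02Q → Q* = 345, P* = 21.3.
With the tax, the buyer price exceeds the seller price by 27.5: (55.8 − 0.1Q) − (14.4 + 0.02Q) = 27.5 → Q' = 115.8333.
ΔQ = 345 − 115.8333 = 229.1667; the wedge equals the tax, 27.5.
Welfare loss = ½ × 229.1667 × 27.5 = $3151.04 thousand.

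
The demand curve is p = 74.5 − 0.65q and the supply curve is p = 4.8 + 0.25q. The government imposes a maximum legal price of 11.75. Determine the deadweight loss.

1109.06

Competitive equilibrium: 74.5 − 0.65q = 4.8 + 0.25q → q* = 77.4444, p* = 24.1611.
At the ceiling p = 11.75, quantity supplied = (11.75 − 4.8)/0.25 = 27.8.
Willingness to pay at q' = 27.8: 74.5 − 0.65·27.8 = 56.43.
Δq = 77.4444 − 27.8 = 49.6444; wedge = 56.43 − 11.75 = 44.68.
Welfare loss = ½ × 49.6444 × 44.68 = 1109.06.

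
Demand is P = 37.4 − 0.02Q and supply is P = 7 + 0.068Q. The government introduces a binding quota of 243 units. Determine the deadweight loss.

Competitive equilibrium: 37.4 − 0.02Q = 7 + 0.068Q → Q* = 345.45455, P* = 30.49091.
At Q = 243: demand price = 37.4 − 0.02·243 = 32.54; supply price = 7 + 0.068·243 = 23.524.
ΔQ = 345.45455 − 243 = 102.45455; wedge = 32.54 − 23.524 = 9.016.
The triangle = ½ × 102.45455 × 9.016 = 461.87.

461.87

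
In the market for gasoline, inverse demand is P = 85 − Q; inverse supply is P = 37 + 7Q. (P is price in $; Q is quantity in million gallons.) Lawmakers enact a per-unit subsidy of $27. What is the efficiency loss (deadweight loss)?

$45.56 million

Competitive equilibrium: 85 − Q = 37 + 7Q → Q* = 6, P* = 79.
The subsidy lowers effective supply by 27: P = 10 + 7Q.
New quantity: 85 − Q = 10 + 7Q → Q' = 9.375.
Overproduction ΔQ = 9.375 − 6 = 3.375; wedge = subsidy = 27.
Deadweight loss = ½ × 3.375 × 27 = $45.56 million.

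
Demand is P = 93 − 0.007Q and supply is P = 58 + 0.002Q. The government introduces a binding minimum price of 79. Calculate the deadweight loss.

16055.56

Competitive equilibrium: 93 − 0.007Q = 58 + 0.002Q → Q* = 3888.8889, P* = 65.7778.
At the floor P = 79, quantity demanded = (93 − 79)/0.007 = 2000.
Sellers' marginal cost at Q' = 2000: 58 + 0.002·2000 = 62.
ΔQ = 3888.8889 − 2000 = 1888.8889; wedge = 79 − 62 = 17.
Welfare loss = ½ × 1888.8889 × 17 = 16055.56.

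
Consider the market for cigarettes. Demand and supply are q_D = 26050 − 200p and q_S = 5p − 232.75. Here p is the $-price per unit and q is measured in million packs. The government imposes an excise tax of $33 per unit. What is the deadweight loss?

$2656.10 million

In inverse form: demand p = 130.25 − 0.005q, supply p = 46.55 + 0.2q.
Competitive equilibrium: 130.25 − 0.005q = 46.55 + 0.2q → q* = 408.2927, p* = 128.2085.
With the tax, the buyer price exceeds the seller price by 33: (130.25 − 0.005q) − (46.55 + 0.2q) = 33 → q' = 247.3171.
Δq = 408.2927 − 247.3171 = 160.9756; the wedge equals the tax, 33.
Welfare loss = ½ × 160.9756 × 33 = $2656.10 million.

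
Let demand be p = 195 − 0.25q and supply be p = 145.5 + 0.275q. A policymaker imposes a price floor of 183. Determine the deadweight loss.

562.37

Competitive equilibrium: 195 − 0.25q = 145.5 + 0.275q → q* = 94.2857, p* = 171.4286.
At the floor p = 183, quantity demanded = (195 − 183)/0.25 = 48.
Sellers' marginal cost at q' = 48: 145.5 + 0.275·48 = 158.7.
Δq = 94.2857 − 48 = 46.2857; wedge = 183 − 158.7 = 24.3.
The triangle = ½ × 46.2857 × 24.3 = 562.37.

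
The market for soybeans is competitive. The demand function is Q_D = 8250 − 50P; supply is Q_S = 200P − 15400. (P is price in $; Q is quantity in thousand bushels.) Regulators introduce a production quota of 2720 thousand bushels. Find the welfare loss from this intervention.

In inverse form: demand P = 165 − 0.02Q, supply P = 77 + 0.005Q.
Competitive equilibrium: 165 − 0.02Q = 77 + 0.005Q → Q* = 3520, P* = 94.6.
At Q = 2720: demand price = 165 − 0.02·2720 = 110.6; supply price = 77 + 0.005·2720 = 90.6.
ΔQ = 3520 − 2720 = 800; wedge = 110.6 − 90.6 = 20.
Welfare loss = ½ × 800 × 20 = $8000 thousand.

$8000 thousand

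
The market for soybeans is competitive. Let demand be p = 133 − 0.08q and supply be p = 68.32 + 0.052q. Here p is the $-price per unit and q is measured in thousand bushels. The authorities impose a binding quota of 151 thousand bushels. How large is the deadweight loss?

Competitive equilibrium: 133 − 0.08q = 68.32 + 0.052q → q* = 490, p* = 93.8.
At q = 151: demand price = 133 − 0.08·151 = 120.92; supply price = 68.32 + 0.052·151 = 76.172.
Δq = 490 − 151 = 339; wedge = 120.92 − 76.172 = 44.748.
Welfare loss = ½ × 339 × 44.748 = $7584.786 thousand.

$7584.786 thousand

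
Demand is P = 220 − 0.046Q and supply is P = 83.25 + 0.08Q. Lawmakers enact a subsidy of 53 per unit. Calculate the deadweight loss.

Competitive equilibrium: 220 − 0.046Q = 83.25 + 0.08Q → Q* = 1085.31746, P* = 170.0754.
The subsidy lowers effective supply by 53: P = 30.25 + 0.08Q.
New quantity: 220 − 0.046Q = 30.25 + 0.08Q → Q' = 1505.95238.
Overproduction ΔQ = 1505.95238 − 1085.31746 = 420.63492; wedge = subsidy = 53.
DWL = ½ × 420.63492 × 53 = 11146.83.

11146.83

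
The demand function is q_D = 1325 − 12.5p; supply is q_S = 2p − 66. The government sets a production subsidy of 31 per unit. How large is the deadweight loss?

828.45

In inverse form: demand p = 106 − 0.08q, supply p = 33 + 0.5q.
Competitive equilibrium: 106 − 0.08q = 33 + 0.5q → q* = 125.8621, p* = 95.931.
The subsidy lowers effective supply by 31: p = 2 + 0.5q.
New quantity: 106 − 0.08q = 2 + 0.5q → q' = 179.3103.
Overproduction Δq = 179.3103 − 125.8621 = 53.4482; wedge = subsidy = 31.
DWL = ½ × 53.4482 × 31 = 828.45.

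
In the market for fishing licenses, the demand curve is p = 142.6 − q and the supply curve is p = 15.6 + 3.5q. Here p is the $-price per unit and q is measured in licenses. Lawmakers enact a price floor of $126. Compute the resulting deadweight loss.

$303.92

Competitive equilibrium: 142.6 − q = 15.6 + 3.5q → q* = 28.2222, p* = 114.3778.
At the floor p = 126, quantity demanded = (142.6 − 126)/1 = 16.6.
Sellers' marginal cost at q' = 16.6: 15.6 + 3.5·16.6 = 73.7.
Δq = 28.2222 − 16.6 = 11.6222; wedge = 126 − 73.7 = 52.3.
Deadweight loss = ½ × 11.6222 × 52.3 = $303.92.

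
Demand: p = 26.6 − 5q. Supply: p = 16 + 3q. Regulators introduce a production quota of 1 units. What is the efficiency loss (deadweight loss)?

Competitive equilibrium: 26.6 − 5q = 16 + 3q → q* = 1.325, p* = 19.975.
At q = 1: demand price = 26.6 − 5·1 = 21.6; supply price = 16 + 3·1 = 19.
Δq = 1.325 − 1 = 0.325; wedge = 21.6 − 19 = 2.6.
DWL = ½ × 0.325 × 2.6 = 0.42.

0.42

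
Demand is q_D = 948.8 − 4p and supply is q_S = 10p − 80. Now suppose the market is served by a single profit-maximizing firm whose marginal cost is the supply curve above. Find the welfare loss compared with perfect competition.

13028.93

In inverse form: demand p = 237.2 − 0.25q, supply p = 8 + 0.1q.
Competitive equilibrium: 237.2 − 0.25q = 8 + 0.1q → q* = 654.8571, p* = 73.4857.
Marginal revenue: MR = 237.2 − 0.5q. Set MR = MC: 237.2 − 0.5q = 8 + 0.1q → q_m = 382.
Price p_m = 237.2 − 0.25·382 = 141.7; MC(q_m) = 8 + 0.1·382 = 46.2.
Competitive q* = 654.8571, so Δq = 272.8571; wedge = 141.7 − 46.2 = 95.5.
Welfare loss = ½ × 272.8571 × 95.5 = 13028.93.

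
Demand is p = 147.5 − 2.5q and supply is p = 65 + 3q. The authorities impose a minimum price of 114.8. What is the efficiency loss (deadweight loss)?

Competitive equilibrium: 147.5 − 2.5q = 65 + 3q → q* = 15, p* = 110.
At the floor p = 114.8, quantity demanded = (147.5 − 114.8)/2.5 = 13.08.
Sellers' marginal cost at q' = 13.08: 65 + 3·13.08 = 104.24.
Δq = 15 − 13.08 = 1.92; wedge = 114.8 − 104.24 = 10.56.
Deadweight loss = ½ × 1.92 × 10.56 = 10.14.

10.14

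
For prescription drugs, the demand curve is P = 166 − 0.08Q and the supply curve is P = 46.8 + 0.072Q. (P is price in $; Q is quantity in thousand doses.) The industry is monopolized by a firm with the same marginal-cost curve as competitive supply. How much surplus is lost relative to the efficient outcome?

Competitive equilibrium: 166 − 0.08Q = 46.8 + 0.072Q → Q* = 784.21053, P* = 103.26316.
Marginal revenue: MR = 166 − 0.16Q. Set MR = MC: 166 − 0.16Q = 46.8 + 0.072Q → Q_m = 513.7931.
Price P_m = 166 − 0.08·513.7931 = 124.89655; MC(Q_m) = 46.8 + 0.072·513.7931 = 83.7931.
Competitive Q* = 784.21053, so ΔQ = 270.41743; wedge = 124.89655 − 83.7931 = 41.10345.
Deadweight loss = ½ × 270.41743 × 41.10345 = $5557.54 thousand.

$5557.54 thousand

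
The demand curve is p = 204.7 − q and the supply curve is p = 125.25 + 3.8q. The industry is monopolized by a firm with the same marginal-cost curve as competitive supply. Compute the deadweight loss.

19.55

Competitive equilibrium: 204.7 − q = 125.25 + 3.8q → q* = 16.5521, p* = 188.1479.
Marginal revenue: MR = 204.7 − 2q. Set MR = MC: 204.7 − 2q = 125.25 + 3.8q → q_m = 13.6983.
Price p_m = 204.7 − 1·13.6983 = 191.0017; MC(q_m) = 125.25 + 3.8·13.6983 = 177.3035.
Competitive q* = 16.5521, so Δq = 2.8538; wedge = 191.0017 − 177.3035 = 13.6982.
Welfare loss = ½ × 2.8538 × 13.6982 = 19.55.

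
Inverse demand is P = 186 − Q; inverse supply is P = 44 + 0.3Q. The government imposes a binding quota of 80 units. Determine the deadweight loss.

555.38

Competitive equilibrium: 186 − Q = 44 + 0.3Q → Q* = 109.23077, P* = 76.76923.
At Q = 80: demand price = 186 − 1·80 = 106; supply price = 44 + 0.3·80 = 68.
ΔQ = 109.23077 − 80 = 29.23077; wedge = 106 − 68 = 38.
The triangle = ½ × 29.23077 × 38 = 555.38.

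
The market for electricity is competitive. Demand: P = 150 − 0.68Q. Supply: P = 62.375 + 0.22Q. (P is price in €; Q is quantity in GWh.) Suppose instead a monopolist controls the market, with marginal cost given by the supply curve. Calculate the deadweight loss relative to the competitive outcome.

Competitive equilibrium: 150 − 0.68Q = 62.375 + 0.22Q → Q* = 97.3611, P* = 83.7944.
Marginal revenue: MR = 150 − 1.36Q. Set MR = MC: 150 − 1.36Q = 62.375 + 0.22Q → Q_m = 55.4589.
Price P_m = 150 − 0.68·55.4589 = 112.2879; MC(Q_m) = 62.375 + 0.22·55.4589 = 74.576.
Competitive Q* = 97.3611, so ΔQ = 41.9022; wedge = 112.2879 − 74.576 = 37.7119.
DWL = ½ × 41.9022 × 37.7119 = €790.11.

€790.11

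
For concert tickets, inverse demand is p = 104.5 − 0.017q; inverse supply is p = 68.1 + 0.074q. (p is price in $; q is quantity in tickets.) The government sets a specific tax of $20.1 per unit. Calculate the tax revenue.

Competitive equilibrium: 104.5 − 0.017q = 68.1 + 0.074q → q* = 400, p* = 97.7.
With the tax, the buyer price exceeds the seller price by 20.1: (104.5 − 0.017q) − (68.1 + 0.074q) = 20.1 → q' = 179.1209.
Tax revenue = 20.1 × 179.1209 = $3600.33.

$3600.33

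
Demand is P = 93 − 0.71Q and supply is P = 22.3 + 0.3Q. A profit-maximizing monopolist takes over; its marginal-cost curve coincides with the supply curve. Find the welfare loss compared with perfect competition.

421.65

Competitive equilibrium: 93 − 0.71Q = 22.3 + 0.3Q → Q* = 70, P* = 43.3.
Marginal revenue: MR = 93 − 1.42Q. Set MR = MC: 93 − 1.42Q = 22.3 + 0.3Q → Q_m = 41.10465.
Price P_m = 93 − 0.71·41.10465 = 63.8157; MC(Q_m) = 22.3 + 0.3·41.10465 = 34.6314.
Competitive Q* = 70, so ΔQ = 28.89535; wedge = 63.8157 − 34.6314 = 29.1843.
Deadweight loss = ½ × 28.89535 × 29.1843 = 421.65.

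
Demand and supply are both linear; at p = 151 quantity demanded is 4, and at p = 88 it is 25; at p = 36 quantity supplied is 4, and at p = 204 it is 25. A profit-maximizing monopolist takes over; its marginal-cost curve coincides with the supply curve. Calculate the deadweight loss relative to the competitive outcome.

52.77

Demand slope = (88 − 151)/(25 − 4) = −3, so p = 163 − 3q.
Supply slope = (204 − 36)/(25 − 4) = 8, so p = 4 + 8q.
Competitive equilibrium: 163 − 3q = 4 + 8q → q* = 14.4545, p* = 119.6364.
Marginal revenue: MR = 163 − 6q. Set MR = MC: 163 − 6q = 4 + 8q → q_m = 11.3571.
Price p_m = 163 − 3·11.3571 = 128.9287; MC(q_m) = 4 + 8·11.3571 = 94.8568.
Competitive q* = 14.4545, so Δq = 3.0974; wedge = 128.9287 − 94.8568 = 34.0719.
DWL = ½ × 3.0974 × 34.0719 = 52.77.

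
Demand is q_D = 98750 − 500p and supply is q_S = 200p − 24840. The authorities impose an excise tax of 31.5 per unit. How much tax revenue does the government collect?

In inverse form: demand p = 197.5 − 0.002q, supply p = 124.2 + 0.005q.
Competitive equilibrium: 197.5 − 0.002q = 124.2 + 0.005q → q* = 10471.4286, p* = 176.5571.
With the tax, the buyer price exceeds the seller price by 31.5: (197.5 − 0.002q) − (124.2 + 0.005q) = 31.5 → q' = 5971.4286.
Tax revenue = 31.5 × 5971.4286 = 188100.

188100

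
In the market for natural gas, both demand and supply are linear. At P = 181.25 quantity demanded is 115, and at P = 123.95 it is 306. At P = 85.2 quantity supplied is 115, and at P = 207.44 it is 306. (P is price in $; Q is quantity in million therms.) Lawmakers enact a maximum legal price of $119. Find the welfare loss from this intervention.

$1145.50 million

Demand slope = (123.95 − 181.25)/(306 − 115) = −0.3, so P = 215.75 − 0.3Q.
Supply slope = (207.44 − 85.2)/(306 − 115) = 0.64, so P = 11.6 + 0.64Q.
Competitive equilibrium: 215.75 − 0.3Q = 11.6 + 0.64Q → Q* = 217.1809, P* = 150.5957.
At the ceiling P = 119, quantity supplied = (119 − 11.6)/0.64 = 167.8125.
Willingness to pay at Q' = 167.8125: 215.75 − 0.3·167.8125 = 165.4063.
ΔQ = 217.1809 − 167.8125 = 49.3684; wedge = 165.4063 − 119 = 46.4063.
Welfare loss = ½ × 49.3684 × 46.4063 = $1145.50 million.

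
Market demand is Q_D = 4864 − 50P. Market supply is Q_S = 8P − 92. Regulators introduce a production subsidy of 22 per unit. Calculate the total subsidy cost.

16352.83

In inverse form: demand P = 97.28 − 0.02Q, supply P = 11.5 + 0.125Q.
Competitive equilibrium: 97.28 − 0.02Q = 11.5 + 0.125Q → Q* = 591.5862, P* = 85.4483.
The subsidy lowers effective supply by 22: P = 0.125Q − 10.5.
New quantity: 97.28 − 0.02Q = 0.125Q − 10.5 → Q' = 743.3103.
Total subsidy cost = 22 × 743.3103 = 16352.83.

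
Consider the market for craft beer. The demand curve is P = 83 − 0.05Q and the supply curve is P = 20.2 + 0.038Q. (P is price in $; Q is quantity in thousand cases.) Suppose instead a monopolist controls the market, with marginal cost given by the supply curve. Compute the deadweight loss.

$2941.63 thousand

Competitive equilibrium: 83 − 0.05Q = 20.2 + 0.038Q → Q* = 713.6364, P* = 47.3182.
Marginal revenue: MR = 83 − 0.1Q. Set MR = MC: 83 − 0.1Q = 20.2 + 0.038Q → Q_m = 455.0725.
Price P_m = 83 − 0.05·455.0725 = 60.2464; MC(Q_m) = 20.2 + 0.038·455.0725 = 37.4928.
Competitive Q* = 713.6364, so ΔQ = 258.5639; wedge = 60.2464 − 37.4928 = 22.7536.
Welfare loss = ½ × 258.5639 × 22.7536 = $2941.63 thousand.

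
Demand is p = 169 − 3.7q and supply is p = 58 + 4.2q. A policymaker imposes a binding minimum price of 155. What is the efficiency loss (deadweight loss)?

Competitive equilibrium: 169 − 3.7q = 58 + 4.2q → q* = 14.0506, p* = 117.0127.
At the floor p = 155, quantity demanded = (169 − 155)/3.7 = 3.7838.
Sellers' marginal cost at q' = 3.7838: 58 + 4.2·3.7838 = 73.892.
Δq = 14.0506 − 3.7838 = 10.2668; wedge = 155 − 73.892 = 81.108.
DWL = ½ × 10.2668 × 81.108 = 416.36.

416.36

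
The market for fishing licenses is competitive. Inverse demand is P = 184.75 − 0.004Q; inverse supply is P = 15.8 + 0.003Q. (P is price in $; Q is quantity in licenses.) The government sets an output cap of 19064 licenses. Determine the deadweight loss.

Competitive equilibrium: 184.75 − 0.004Q = 15.8 + 0.003Q → Q* = 24135.7143, P* = 88.2071.
At Q = 19064: demand price = 184.75 − 0.004·19064 = 108.494; supply price = 15.8 + 0.003·19064 = 72.992.
ΔQ = 24135.7143 − 19064 = 5071.7143; wedge = 108.494 − 72.992 = 35.502.
DWL = ½ × 5071.7143 × 35.502 = $90028.

$90028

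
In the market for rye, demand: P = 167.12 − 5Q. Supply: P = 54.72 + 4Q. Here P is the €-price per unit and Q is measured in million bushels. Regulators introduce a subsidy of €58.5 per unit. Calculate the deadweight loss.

Competitive equilibrium: 167.12 − 5Q = 54.72 + 4Q → Q* = 12.4889, P* = 104.6756.
The subsidy lowers effective supply by 58.5: P = 4Q − 3.78.
New quantity: 167.12 − 5Q = 4Q − 3.78 → Q' = 18.9889.
Overproduction ΔQ = 18.9889 − 12.4889 = 6.5; wedge = subsidy = 58.5.
Welfare loss = ½ × 6.5 × 58.5 = €190.125 million.

€190.125 million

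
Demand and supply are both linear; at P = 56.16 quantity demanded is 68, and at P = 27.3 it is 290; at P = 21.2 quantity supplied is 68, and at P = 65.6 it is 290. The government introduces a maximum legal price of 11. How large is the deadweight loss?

4063.95

Demand slope = (27.3 − 56.16)/(290 − 68) = −0.13, so P = 65 − 0.13Q.
Supply slope = (65.6 − 21.2)/(290 − 68) = 0.2, so P = 7.6 + 0.2Q.
Competitive equilibrium: 65 − 0.13Q = 7.6 + 0.2Q → Q* = 173.9394, P* = 42.3879.
At the ceiling P = 11, quantity supplied = (11 − 7.6)/0.2 = 17.
Willingness to pay at Q' = 17: 65 − 0.13·17 = 62.79.
ΔQ = 173.9394 − 17 = 156.9394; wedge = 62.79 − 11 = 51.79.
The triangle = ½ × 156.9394 × 51.79 = 4063.95.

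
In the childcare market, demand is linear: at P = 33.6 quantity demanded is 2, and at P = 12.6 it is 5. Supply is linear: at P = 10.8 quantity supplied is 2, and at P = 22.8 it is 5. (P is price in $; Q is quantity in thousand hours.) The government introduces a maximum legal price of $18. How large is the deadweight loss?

$0.41 thousand

Demand slope = (12.6 − 33.6)/(5 − 2) = −7, so P = 47.6 − 7Q.
Supply slope = (22.8 − 10.8)/(5 − 2) = 4, so P = 2.8 + 4Q.
Competitive equilibrium: 47.6 − 7Q = 2.8 + 4Q → Q* = 4.0727, P* = 19.0909.
At the ceiling P = 18, quantity supplied = (18 − 2.8)/4 = 3.8.
Willingness to pay at Q' = 3.8: 47.6 − 7·3.8 = 21.
ΔQ = 4.0727 − 3.8 = 0.2727; wedge = 21 − 18 = 3.
The triangle = ½ × 0.2727 × 3 = $0.41 thousand.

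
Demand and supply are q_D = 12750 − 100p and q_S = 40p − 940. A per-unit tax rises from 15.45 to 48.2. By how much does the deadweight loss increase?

In inverse form: demand p = 127.5 − 0.01q, supply p = 23.5 + 0.025q.
Competitive equilibrium: 127.5 − 0.01q = 23.5 + 0.025q → q* = 2971.4286, p* = 97.7857.
For a per-unit tax t: Δq = t/0.035, so DWL = ½·t·(t/0.035) = t²/0.07.
At t = 15.45: DWL = 3410.036. At t = 48.2: DWL = 33189.143.
Increase = 33189.143 − 3410.036 = 29779.11.

29779.11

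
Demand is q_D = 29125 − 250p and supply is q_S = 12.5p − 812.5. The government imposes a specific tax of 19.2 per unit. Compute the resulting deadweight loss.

2194.29

In inverse form: demand p = 116.5 − 0.004q, supply p = 65 + 0.08q.
Competitive equilibrium: 116.5 − 0.004q = 65 + 0.08q → q* = 613.0952, p* = 114.0476.
With the tax, the buyer price exceeds the seller price by 19.2: (116.5 − 0.004q) − (65 + 0.08q) = 19.2 → q' = 384.5238.
Δq = 613.0952 − 384.5238 = 228.5714; the wedge equals the tax, 19.2.
The triangle = ½ × 228.5714 × 19.2 = 2194.29.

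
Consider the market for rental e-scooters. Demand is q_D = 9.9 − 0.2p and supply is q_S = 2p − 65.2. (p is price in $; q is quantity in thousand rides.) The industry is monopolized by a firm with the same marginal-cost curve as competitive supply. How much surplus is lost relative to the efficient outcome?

$5.89 thousand

In inverse form: demand p = 49.5 − 5q, supply p = 32.6 + 0.5q.
Competitive equilibrium: 49.5 − 5q = 32.6 + 0.5q → q* = 3.0727, p* = 34.1364.
Marginal revenue: MR = 49.5 − 10q. Set MR = MC: 49.5 − 10q = 32.6 + 0.5q → q_m = 1.6095.
Price p_m = 49.5 − 5·1.6095 = 41.4525; MC(q_m) = 32.6 + 0.5·1.6095 = 33.4048.
Competitive q* = 3.0727, so Δq = 1.4632; wedge = 41.4525 − 33.4048 = 8.0477.
Deadweight loss = ½ × 1.4632 × 8.0477 = $5.89 thousand.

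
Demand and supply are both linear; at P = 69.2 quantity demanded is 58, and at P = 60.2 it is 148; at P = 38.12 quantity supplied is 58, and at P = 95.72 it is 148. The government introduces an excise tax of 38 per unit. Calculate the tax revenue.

Demand slope = (60.2 − 69.2)/(148 − 58) = −0.1, so P = 75 − 0.1Q.
Supply slope = (95.72 − 38.12)/(148 − 58) = 0.64, so P = 1 + 0.64Q.
Competitive equilibrium: 75 − 0.1Q = 1 + 0.64Q → Q* = 100, P* = 65.
With the tax, the buyer price exceeds the seller price by 38: (75 − 0.1Q) − (1 + 0.64Q) = 38 → Q' = 48.6486.
Tax revenue = 38 × 48.6486 = 1848.65.

1848.65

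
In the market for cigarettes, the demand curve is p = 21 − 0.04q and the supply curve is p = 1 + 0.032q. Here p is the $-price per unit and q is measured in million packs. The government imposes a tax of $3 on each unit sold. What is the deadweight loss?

Competitive equilibrium: 21 − 0.04q = 1 + 0.032q → q* = 277.7778, p* = 9.8889.
With the tax, the buyer price exceeds the seller price by 3: (21 − 0.04q) − (1 + 0.032q) = 3 → q' = 236.1111.
Δq = 277.7778 − 236.1111 = 41.6667; the wedge equals the tax, 3.
The triangle = ½ × 41.6667 × 3 = $62.50 million.

$62.50 million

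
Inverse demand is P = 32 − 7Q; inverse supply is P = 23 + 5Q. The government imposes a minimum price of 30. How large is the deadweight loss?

Competitive equilibrium: 32 − 7Q = 23 + 5Q → Q* = 0.75, P* = 26.75.
At the floor P = 30, quantity demanded = (32 − 30)/7 = 0.2857.
Sellers' marginal cost at Q' = 0.2857: 23 + 5·0.2857 = 24.4285.
ΔQ = 0.75 − 0.2857 = 0.4643; wedge = 30 − 24.4285 = 5.5715.
Deadweight loss = ½ × 0.4643 × 5.5715 = 1.29.

1.29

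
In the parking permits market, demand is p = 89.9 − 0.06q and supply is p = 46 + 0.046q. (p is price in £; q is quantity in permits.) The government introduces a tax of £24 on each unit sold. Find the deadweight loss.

Competitive equilibrium: 89.9 − 0.06q = 46 + 0.046q → q* = 414.1509, p* = 65.0509.
With the tax, the buyer price exceeds the seller price by 24: (89.9 − 0.06q) − (46 + 0.046q) = 24 → q' = 187.7358.
Δq = 414.1509 − 187.7358 = 226.4151; the wedge equals the tax, 24.
The triangle = ½ × 226.4151 × 24 = £2716.98.

£2716.98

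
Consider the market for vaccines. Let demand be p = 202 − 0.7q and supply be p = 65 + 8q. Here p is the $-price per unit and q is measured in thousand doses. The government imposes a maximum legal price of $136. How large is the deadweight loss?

$205.43 thousand

Competitive equilibrium: 202 − 0.7q = 65 + 8q → q* = 15.7471, p* = 190.977.
At the ceiling p = 136, quantity supplied = (136 − 65)/8 = 8.875.
Willingness to pay at q' = 8.875: 202 − 0.7·8.875 = 195.7875.
Δq = 15.7471 − 8.875 = 6.8721; wedge = 195.7875 − 136 = 59.7875.
Welfare loss = ½ × 6.8721 × 59.7875 = $205.43 thousand.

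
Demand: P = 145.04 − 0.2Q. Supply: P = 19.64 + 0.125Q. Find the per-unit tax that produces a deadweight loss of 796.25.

Competitive equilibrium: 145.04 − 0.2Q = 19.64 + 0.125Q → Q* = 385.8462, P* = 67.8708.
A tax t gives ΔQ = t/0.325 and wedge t, so DWL = t²/0.65.
t²/0.65 = 796.25 → t² = 517.5625 → t = 22.75.

22.75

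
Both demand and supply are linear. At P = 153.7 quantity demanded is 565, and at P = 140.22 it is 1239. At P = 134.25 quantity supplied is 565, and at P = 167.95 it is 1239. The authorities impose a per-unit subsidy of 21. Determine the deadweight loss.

Demand slope = (140.22 − 153.7)/(1239 − 565) = −0.02, so P = 165 − 0.02Q.
Supply slope = (167.95 − 134.25)/(1239 − 565) = 0.05, so P = 106 + 0.05Q.
Competitive equilibrium: 165 − 0.02Q = 106 + 0.05Q → Q* = 842.8571, P* = 148.1429.
The subsidy lowers effective supply by 21: P = 85 + 0.05Q.
New quantity: 165 − 0.02Q = 85 + 0.05Q → Q' = 1142.8571.
Overproduction ΔQ = 1142.8571 − 842.8571 = 300; wedge = subsidy = 21.
DWL = ½ × 300 × 21 = 3150.

3150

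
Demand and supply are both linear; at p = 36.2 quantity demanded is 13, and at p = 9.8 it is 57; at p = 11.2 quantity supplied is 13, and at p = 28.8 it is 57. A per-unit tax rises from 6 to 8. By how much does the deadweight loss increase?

Demand slope = (9.8 − 36.2)/(57 − 13) = −0.6, so p = 44 − 0.6q.
Supply slope = (28.8 − 11.2)/(57 − 13) = 0.4, so p = 6 + 0.4q.
Competitive equilibrium: 44 − 0.6q = 6 + 0.4q → q* = 38, p* = 21.2.
For a per-unit tax t: Δq = t/1, so DWL = ½·t·(t/1) = t²/2.
At t = 6: DWL = 18. At t = 8: DWL = 32.
Increase = 32 − 18 = 14.

14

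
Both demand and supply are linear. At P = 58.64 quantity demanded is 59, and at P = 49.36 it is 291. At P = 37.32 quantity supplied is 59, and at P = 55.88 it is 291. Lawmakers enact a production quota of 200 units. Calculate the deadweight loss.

Demand slope = (49.36 − 58.64)/(291 − 59) = −0.04, so P = 61 − 0.04Q.
Supply slope = (55.88 − 37.32)/(291 − 59) = 0.08, so P = 32.6 + 0.08Q.
Competitive equilibrium: 61 − 0.04Q = 32.6 + 0.08Q → Q* = 236.6667, P* = 51.5333.
At Q = 200: demand price = 61 − 0.04·200 = 53; supply price = 32.6 + 0.08·200 = 48.6.
ΔQ = 236.6667 − 200 = 36.6667; wedge = 53 − 48.6 = 4.4.
Welfare loss = ½ × 36.6667 × 4.4 = 80.67.

80.67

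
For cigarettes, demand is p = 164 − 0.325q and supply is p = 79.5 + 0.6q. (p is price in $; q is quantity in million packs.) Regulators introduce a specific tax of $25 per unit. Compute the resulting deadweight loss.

$337.84 million

Competitive equilibrium: 164 − 0.325q = 79.5 + 0.6q → q* = 91.3514, p* = 134.3108.
With the tax, the buyer price exceeds the seller price by 25: (164 − 0.325q) − (79.5 + 0.6q) = 25 → q' = 64.3243.
Δq = 91.3514 − 64.3243 = 27.0271; the wedge equals the tax, 25.
The triangle = ½ × 27.0271 × 25 = $337.84 million.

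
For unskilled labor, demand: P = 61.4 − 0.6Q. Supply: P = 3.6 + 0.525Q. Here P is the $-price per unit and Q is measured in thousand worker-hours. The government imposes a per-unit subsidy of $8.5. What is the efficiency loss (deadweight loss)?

$32.11 thousand

Competitive equilibrium: 61.4 − 0.6Q = 3.6 + 0.525Q → Q* = 51.3778, P* = 30.5733.
The subsidy lowers effective supply by 8.5: P = 0.525Q − 4.9.
New quantity: 61.4 − 0.6Q = 0.525Q − 4.9 → Q' = 58.9333.
Overproduction ΔQ = 58.9333 − 51.3778 = 7.5555; wedge = subsidy = 8.5.
Deadweight loss = ½ × 7.5555 × 8.5 = $32.11 thousand.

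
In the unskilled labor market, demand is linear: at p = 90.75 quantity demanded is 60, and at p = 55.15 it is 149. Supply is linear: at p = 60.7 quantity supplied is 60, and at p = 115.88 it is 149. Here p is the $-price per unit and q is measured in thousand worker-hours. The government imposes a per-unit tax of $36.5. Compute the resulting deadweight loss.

$653.06 thousand

Demand slope = (55.15 − 90.75)/(149 − 60) = −0.4, so p = 114.75 − 0.4q.
Supply slope = (115.88 − 60.7)/(149 − 60) = 0.62, so p = 23.5 + 0.62q.
Competitive equilibrium: 114.75 − 0.4q = 23.5 + 0.62q → q* = 89.4608, p* = 78.9657.
With the tax, the buyer price exceeds the seller price by 36.5: (114.75 − 0.4q) − (23.5 + 0.62q) = 36.5 → q' = 53.6765.
Δq = 89.4608 − 53.6765 = 35.7843; the wedge equals the tax, 36.5.
The triangle = ½ × 35.7843 × 36.5 = $653.06 thousand.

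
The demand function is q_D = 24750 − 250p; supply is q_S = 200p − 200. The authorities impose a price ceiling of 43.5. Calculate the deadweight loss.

In inverse form: demand p = 99 − 0.004q, supply p = 1 + 0.005q.
Competitive equilibrium: 99 − 0.004q = 1 + 0.005q → q* = 10888.8889, p* = 55.4444.
At the ceiling p = 43.5, quantity supplied = (43.5 − 1)/0.005 = 8500.
Willingness to pay at q' = 8500: 99 − 0.004·8500 = 65.
Δq = 10888.8889 − 8500 = 2388.8889; wedge = 65 − 43.5 = 21.5.
DWL = ½ × 2388.8889 × 21.5 = 25680.56.

25680.56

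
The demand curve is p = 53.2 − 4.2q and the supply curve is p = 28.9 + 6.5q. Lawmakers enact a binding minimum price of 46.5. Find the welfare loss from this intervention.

Competitive equilibrium: 53.2 − 4.2q = 28.9 + 6.5q → q* = 2.271, p* = 43.6617.
At the floor p = 46.5, quantity demanded = (53.2 − 46.5)/4.2 = 1.5952.
Sellers' marginal cost at q' = 1.5952: 28.9 + 6.5·1.5952 = 39.2688.
Δq = 2.271 − 1.5952 = 0.6758; wedge = 46.5 − 39.2688 = 7.2312.
Welfare loss = ½ × 0.6758 × 7.2312 = 2.44.

2.44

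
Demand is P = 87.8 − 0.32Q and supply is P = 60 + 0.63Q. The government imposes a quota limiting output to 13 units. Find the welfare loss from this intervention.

125.63

Competitive equilibrium: 87.8 − 0.32Q = 60 + 0.63Q → Q* = 29.2632, P* = 78.4358.
At Q = 13: demand price = 87.8 − 0.32·13 = 83.64; supply price = 60 + 0.63·13 = 68.19.
ΔQ = 29.2632 − 13 = 16.2632; wedge = 83.64 − 68.19 = 15.45.
DWL = ½ × 16.2632 × 15.45 = 125.63.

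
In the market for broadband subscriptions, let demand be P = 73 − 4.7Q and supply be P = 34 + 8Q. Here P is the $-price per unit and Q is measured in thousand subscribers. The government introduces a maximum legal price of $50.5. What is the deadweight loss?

Competitive equilibrium: 73 − 4.7Q = 34 + 8Q → Q* = 3.0709, P* = 58.5669.
At the ceiling P = 50.5, quantity supplied = (50.5 − 34)/8 = 2.0625.
Willingness to pay at Q' = 2.0625: 73 − 4.7·2.0625 = 63.3063.
ΔQ = 3.0709 − 2.0625 = 1.0084; wedge = 63.3063 − 50.5 = 12.8063.
DWL = ½ × 1.0084 × 12.8063 = $6.46 thousand.

$6.46 thousand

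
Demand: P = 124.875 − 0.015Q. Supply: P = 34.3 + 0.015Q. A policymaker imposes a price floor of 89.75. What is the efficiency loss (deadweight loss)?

Competitive equilibrium: 124.875 − 0.015Q = 34.3 + 0.015Q → Q* = 3019.1667, P* = 79.5875.
At the floor P = 89.75, quantity demanded = (124.875 − 89.75)/0.015 = 2341.6667.
Sellers' marginal cost at Q' = 2341.6667: 34.3 + 0.015·2341.6667 = 69.425.
ΔQ = 3019.1667 − 2341.6667 = 677.5; wedge = 89.75 − 69.425 = 20.325.
Deadweight loss = ½ × 677.5 × 20.325 = 6885.09.

6885.09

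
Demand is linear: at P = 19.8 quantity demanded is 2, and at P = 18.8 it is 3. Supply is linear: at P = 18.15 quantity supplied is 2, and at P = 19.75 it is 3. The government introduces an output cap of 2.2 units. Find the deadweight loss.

Demand slope = (18.8 − 19.8)/(3 − 2) = −1, so P = 21.8 − Q.
Supply slope = (19.75 − 18.15)/(3 − 2) = 1.6, so P = 14.95 + 1.6Q.
Competitive equilibrium: 21.8 − Q = 14.95 + 1.6Q → Q* = 2.6346, P* = 19.1654.
At Q = 2.2: demand price = 21.8 − 1·2.2 = 19.6; supply price = 14.95 + 1.6·2.2 = 18.47.
ΔQ = 2.6346 − 2.2 = 0.4346; wedge = 19.6 − 18.47 = 1.13.
Deadweight loss = ½ × 0.4346 × 1.13 = 0.25.

0.25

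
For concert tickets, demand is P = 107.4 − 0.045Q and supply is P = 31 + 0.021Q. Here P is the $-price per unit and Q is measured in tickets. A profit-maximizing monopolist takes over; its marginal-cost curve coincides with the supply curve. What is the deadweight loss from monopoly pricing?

Competitive equilibrium: 107.4 − 0.045Q = 31 + 0.021Q → Q* = 1157.575758, P* = 55.309091.
Marginal revenue: MR = 107.4 − 0.09Q. Set MR = MC: 107.4 − 0.09Q = 31 + 0.021Q → Q_m = 688.288288.
Price P_m = 107.4 − 0.045·688.288288 = 76.427027; MC(Q_m) = 31 + 0.021·688.288288 = 45.454054.
Competitive Q* = 1157.575758, so ΔQ = 469.28747; wedge = 76.427027 − 45.454054 = 30.972973.
Welfare loss = ½ × 469.28747 × 30.972973 = $7267.61.

$7267.61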